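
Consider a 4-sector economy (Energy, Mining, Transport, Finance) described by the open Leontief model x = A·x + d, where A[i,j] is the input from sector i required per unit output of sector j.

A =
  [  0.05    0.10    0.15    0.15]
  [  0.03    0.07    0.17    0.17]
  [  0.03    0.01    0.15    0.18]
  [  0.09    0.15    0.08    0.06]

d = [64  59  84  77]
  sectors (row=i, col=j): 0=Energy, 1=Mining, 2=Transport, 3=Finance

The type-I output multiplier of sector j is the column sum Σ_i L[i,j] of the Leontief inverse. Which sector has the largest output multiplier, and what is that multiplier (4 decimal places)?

Form M = I − A:
  [  0.95   -0.10   -0.15   -0.15]
  [ -0.03    0.93   -0.17   -0.17]
  [ -0.03   -0.01    0.85   -0.18]
  [ -0.09   -0.15   -0.08    0.94]
Leontief inverse L = M⁻¹:
  [  1.0892    0.1601    0.2478    0.2502]
  [  0.0691    1.1283    0.2628    0.2654]
  [  0.0648    0.0614    1.2243    0.2559]
  [  0.1208    0.2006    0.1699    1.1519]
Total output x = L · d:
  x_0 = 1.0892·64 + 0.1601·59 + 0.2478·84 + 0.2502·77 = 119.2404
  x_1 = 0.0691·64 + 1.1283·59 + 0.2628·84 + 0.2654·77 = 113.5074
  x_2 = 0.0648·64 + 0.0614·59 + 1.2243·84 + 0.2559·77 = 130.3160
  x_3 = 0.1208·64 + 0.2006·59 + 0.1699·84 + 1.1519·77 = 122.5351
Output multipliers (column sums of L):
  Energy: 1.3440
  Mining: 1.5505
  Transport: 1.9048
  Finance: 1.9234

Finance (1.9234)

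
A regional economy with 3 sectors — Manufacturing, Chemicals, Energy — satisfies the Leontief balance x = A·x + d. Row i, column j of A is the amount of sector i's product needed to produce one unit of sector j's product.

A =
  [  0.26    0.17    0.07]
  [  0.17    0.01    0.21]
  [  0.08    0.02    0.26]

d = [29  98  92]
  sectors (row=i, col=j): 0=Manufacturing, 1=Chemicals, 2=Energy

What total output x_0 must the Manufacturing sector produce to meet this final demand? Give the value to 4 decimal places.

Form M = I − A:
  [  0.74   -0.17   -0.07]
  [ -0.17    0.99   -0.21]
  [ -0.08   -0.02    0.74]
Leontief inverse L = M⁻¹:
  [  1.4311    0.2499    0.2063]
  [  0.2802    1.0648    0.3287]
  [  0.1623    0.0558    1.3825]
Total output x = L · d:
  x_0 = 1.4311·29 + 0.2499·98 + 0.2063·92 = 84.9703
  x_1 = 0.2802·29 + 1.0648·98 + 0.3287·92 = 142.7193
  x_2 = 0.1623·29 + 0.0558·98 + 1.3825·92 = 137.3676

84.9703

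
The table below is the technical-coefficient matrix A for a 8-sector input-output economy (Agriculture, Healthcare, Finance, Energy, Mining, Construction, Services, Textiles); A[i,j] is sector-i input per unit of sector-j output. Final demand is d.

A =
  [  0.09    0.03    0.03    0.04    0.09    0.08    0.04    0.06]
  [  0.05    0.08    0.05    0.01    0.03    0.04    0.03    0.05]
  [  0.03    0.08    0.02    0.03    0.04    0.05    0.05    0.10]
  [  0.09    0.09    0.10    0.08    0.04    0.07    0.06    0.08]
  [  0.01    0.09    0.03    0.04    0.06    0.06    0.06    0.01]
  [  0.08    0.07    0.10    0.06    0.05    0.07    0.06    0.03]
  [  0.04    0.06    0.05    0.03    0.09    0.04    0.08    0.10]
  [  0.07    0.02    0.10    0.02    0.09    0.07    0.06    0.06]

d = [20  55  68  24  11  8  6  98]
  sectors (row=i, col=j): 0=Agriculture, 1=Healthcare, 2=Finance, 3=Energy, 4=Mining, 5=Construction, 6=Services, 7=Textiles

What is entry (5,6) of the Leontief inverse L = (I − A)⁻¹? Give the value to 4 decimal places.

L[5,6] = 0.1109

Form M = I − A:
  [  0.91   -0.03   -0.03   -0.04   -0.09   -0.08   -0.04   -0.06]
  [ -0.05    0.92   -0.05   -0.01   -0.03   -0.04   -0.03   -0.05]
  [ -0.03   -0.08    0.98   -0.03   -0.04   -0.05   -0.05   -0.10]
  [ -0.09   -0.09   -0.10    0.92   -0.04   -0.07   -0.06   -0.08]
  [ -0.01   -0.09   -0.03   -0.04    0.94   -0.06   -0.06   -0.01]
  [ -0.08   -0.07   -0.10   -0.06   -0.05    0.93   -0.06   -0.03]
  [ -0.04   -0.06   -0.05   -0.03   -0.09   -0.04    0.92   -0.10]
  [ -0.07   -0.02   -0.10   -0.02   -0.09   -0.07   -0.06    0.94]
Leontief inverse L = M⁻¹:
  [  1.1385    0.0833    0.0797    0.0730    0.1437    0.1323    0.0863    0.1067]
  [  0.0839    1.1182    0.0844    0.0303    0.0668    0.0756    0.0616    0.0861]
  [  0.0715    0.1248    1.0658    0.0550    0.0857    0.0931    0.0897    0.1427]
  [  0.1553    0.1613    0.1662    1.1217    0.1080    0.1371    0.1200    0.1499]
  [  0.0444    0.1355    0.0679    0.0637    1.0968    0.0965    0.0951    0.0476]
  [  0.1337    0.1324    0.1536    0.0959    0.1067    1.1263    0.1109    0.0890]
  [  0.0868    0.1160    0.1018    0.0609    0.1466    0.0920    1.1295    0.1524]
  [  0.1172    0.0769    0.1491    0.0529    0.1458    0.1233    0.1093    1.1129]
Total output x = L · d:
  x_0 = 1.1385·20 + 0.0833·55 + 0.0797·68 + 0.0730·24 + 0.1437·11 + 0.1323·8 + 0.0863·6 + 0.1067·98 = 48.1423
  x_1 = 0.0839·20 + 1.1182·55 + 0.0844·68 + 0.0303·24 + 0.0668·11 + 0.0756·8 + 0.0616·6 + 0.0861·98 = 79.7825
  x_2 = 0.0715·20 + 0.1248·55 + 1.0658·68 + 0.0550·24 + 0.0857·11 + 0.0931·8 + 0.0897·6 + 0.1427·98 = 98.3025
  x_3 = 0.1553·20 + 0.1613·55 + 0.1662·68 + 1.1217·24 + 0.1080·11 + 0.1371·8 + 0.1200·6 + 0.1499·98 = 67.8928
  x_4 = 0.0444·20 + 0.1355·55 + 0.0679·68 + 0.0637·24 + 1.0968·11 + 0.0965·8 + 0.0951·6 + 0.0476·98 = 32.5524
  x_5 = 0.1337·20 + 0.1324·55 + 0.1536·68 + 0.0959·24 + 0.1067·11 + 1.1263·8 + 0.1109·6 + 0.0890·98 = 42.2688
  x_6 = 0.0868·20 + 0.1160·55 + 0.1018·68 + 0.0609·24 + 0.1466·11 + 0.0920·8 + 1.1295·6 + 0.1524·98 = 40.5591
  x_7 = 0.1172·20 + 0.0769·55 + 0.1491·68 + 0.0529·24 + 0.1458·11 + 0.1233·8 + 0.1093·6 + 1.1129·98 = 130.2934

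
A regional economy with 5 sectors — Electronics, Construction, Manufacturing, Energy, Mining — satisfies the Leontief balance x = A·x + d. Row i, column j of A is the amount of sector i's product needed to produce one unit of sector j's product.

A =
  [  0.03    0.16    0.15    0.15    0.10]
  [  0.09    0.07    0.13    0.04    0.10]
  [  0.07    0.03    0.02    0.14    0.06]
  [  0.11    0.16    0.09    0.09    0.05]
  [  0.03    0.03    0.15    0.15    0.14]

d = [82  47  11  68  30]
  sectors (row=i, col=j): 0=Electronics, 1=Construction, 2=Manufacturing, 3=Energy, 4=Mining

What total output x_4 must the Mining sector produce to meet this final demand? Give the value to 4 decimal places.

69.4559

Form M = I − A:
  [  0.97   -0.16   -0.15   -0.15   -0.10]
  [ -0.09    0.93   -0.13   -0.04   -0.10]
  [ -0.07   -0.03    0.98   -0.14   -0.06]
  [ -0.11   -0.16   -0.09    0.91   -0.05]
  [ -0.03   -0.03   -0.15   -0.15    0.86]
Leontief inverse L = M⁻¹:
  [  1.1087    0.2507    0.2566    0.2648    0.1914]
  [  0.1409    1.1348    0.2105    0.1337    0.1708]
  [  0.1143    0.0942    1.0867    0.2087    0.1122]
  [  0.1753    0.2451    0.1886    1.1892    0.1312]
  [  0.0941    0.1075    0.2387    0.2577    1.2179]
Total output x = L · d:
  x_0 = 1.1087·82 + 0.2507·47 + 0.2566·11 + 0.2648·68 + 0.1914·30 = 129.2622
  x_1 = 0.1409·82 + 1.1348·47 + 0.2105·11 + 0.1337·68 + 0.1708·30 = 81.4197
  x_2 = 0.1143·82 + 0.0942·47 + 1.0867·11 + 0.2087·68 + 0.1122·30 = 43.3117
  x_3 = 0.1753·82 + 0.2451·47 + 0.1886·11 + 1.1892·68 + 0.1312·30 = 112.7658
  x_4 = 0.0941·82 + 0.1075·47 + 0.2387·11 + 0.2577·68 + 1.2179·30 = 69.4559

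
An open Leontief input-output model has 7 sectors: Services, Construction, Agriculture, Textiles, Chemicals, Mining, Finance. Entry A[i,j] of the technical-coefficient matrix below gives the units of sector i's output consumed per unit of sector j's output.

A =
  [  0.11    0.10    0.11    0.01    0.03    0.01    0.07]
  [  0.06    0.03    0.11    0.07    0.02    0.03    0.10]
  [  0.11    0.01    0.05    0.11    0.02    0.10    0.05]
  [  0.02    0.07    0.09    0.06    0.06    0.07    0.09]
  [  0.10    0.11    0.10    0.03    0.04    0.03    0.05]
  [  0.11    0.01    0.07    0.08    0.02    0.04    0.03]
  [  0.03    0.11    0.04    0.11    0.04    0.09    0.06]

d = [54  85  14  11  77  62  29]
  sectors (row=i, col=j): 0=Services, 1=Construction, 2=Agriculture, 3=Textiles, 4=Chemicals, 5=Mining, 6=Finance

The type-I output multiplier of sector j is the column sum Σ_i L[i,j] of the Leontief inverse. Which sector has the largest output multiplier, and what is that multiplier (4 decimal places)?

Form M = I − A:
  [  0.89   -0.10   -0.11   -0.01   -0.03   -0.01   -0.07]
  [ -0.06    0.97   -0.11   -0.07   -0.02   -0.03   -0.10]
  [ -0.11   -0.01    0.95   -0.11   -0.02   -0.10   -0.05]
  [ -0.02   -0.07   -0.09    0.94   -0.06   -0.07   -0.09]
  [ -0.10   -0.11   -0.10   -0.03    0.96   -0.03   -0.05]
  [ -0.11   -0.01   -0.07   -0.08   -0.02    0.96   -0.03]
  [ -0.03   -0.11   -0.04   -0.11   -0.04   -0.09    0.94]
Leontief inverse L = M⁻¹:
  [  1.1732    0.1480    0.1738    0.0645    0.0536    0.0529    0.1231]
  [  0.1156    1.0765    0.1667    0.1263    0.0452    0.0768    0.1489]
  [  0.1717    0.0591    1.1144    0.1621    0.0471    0.1425    0.1009]
  [  0.0812    0.1180    0.1531    1.1209    0.0866    0.1183    0.1425]
  [  0.1656    0.1585    0.1676    0.0857    1.0649    0.0735    0.1053]
  [  0.1612    0.0506    0.1226    0.1210    0.0416    1.0746    0.0720]
  [  0.0903    0.1586    0.1093    0.1701    0.0684    0.1366    1.1175]
Total output x = L · d:
  x_0 = 1.1732·54 + 0.1480·85 + 0.1738·14 + 0.0645·11 + 0.0536·77 + 0.0529·62 + 0.1231·29 = 90.0486
  x_1 = 0.1156·54 + 1.0765·85 + 0.1667·14 + 0.1263·11 + 0.0452·77 + 0.0768·62 + 0.1489·29 = 114.0292
  x_2 = 0.1717·54 + 0.0591·85 + 1.1144·14 + 0.1621·11 + 0.0471·77 + 0.1425·62 + 0.1009·29 = 47.0703
  x_3 = 0.0812·54 + 0.1180·85 + 0.1531·14 + 1.1209·11 + 0.0866·77 + 0.1183·62 + 0.1425·29 = 47.0287
  x_4 = 0.1656·54 + 0.1585·85 + 0.1676·14 + 0.0857·11 + 1.0649·77 + 0.0735·62 + 0.1053·29 = 115.3126
  x_5 = 0.1612·54 + 0.0506·85 + 0.1226·14 + 0.1210·11 + 0.0416·77 + 1.0746·62 + 0.0720·29 = 87.9648
  x_6 = 0.0903·54 + 0.1586·85 + 0.1093·14 + 0.1701·11 + 0.0684·77 + 0.1366·62 + 1.1175·29 = 67.9042
Output multipliers (column sums of L):
  Services: 1.9588
  Construction: 1.7693
  Agriculture: 2.0074
  Textiles: 1.8507
  Chemicals: 1.4075
  Mining: 1.6751
  Finance: 1.8102

Agriculture (2.0074)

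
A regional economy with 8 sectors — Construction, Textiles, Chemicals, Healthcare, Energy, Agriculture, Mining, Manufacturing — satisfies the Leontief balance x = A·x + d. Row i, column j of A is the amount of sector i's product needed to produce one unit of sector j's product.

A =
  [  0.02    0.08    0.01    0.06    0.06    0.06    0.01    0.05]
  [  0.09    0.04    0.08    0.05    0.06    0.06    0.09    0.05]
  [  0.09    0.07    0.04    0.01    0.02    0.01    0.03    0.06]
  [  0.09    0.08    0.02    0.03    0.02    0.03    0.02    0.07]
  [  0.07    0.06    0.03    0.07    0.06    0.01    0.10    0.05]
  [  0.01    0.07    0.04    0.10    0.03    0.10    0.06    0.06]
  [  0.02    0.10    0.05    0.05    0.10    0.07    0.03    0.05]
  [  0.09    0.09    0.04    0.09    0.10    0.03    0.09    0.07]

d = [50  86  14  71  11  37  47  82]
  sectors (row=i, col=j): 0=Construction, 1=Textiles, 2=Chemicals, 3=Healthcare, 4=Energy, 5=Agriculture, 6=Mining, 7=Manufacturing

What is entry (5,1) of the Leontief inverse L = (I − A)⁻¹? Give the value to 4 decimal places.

L[5,1] = 0.1329

Form M = I − A:
  [  0.98   -0.08   -0.01   -0.06   -0.06   -0.06   -0.01   -0.05]
  [ -0.09    0.96   -0.08   -0.05   -0.06   -0.06   -0.09   -0.05]
  [ -0.09   -0.07    0.96   -0.01   -0.02   -0.01   -0.03   -0.06]
  [ -0.09   -0.08   -0.02    0.97   -0.02   -0.03   -0.02   -0.07]
  [ -0.07   -0.06   -0.03   -0.07    0.94   -0.01   -0.10   -0.05]
  [ -0.01   -0.07   -0.04   -0.10   -0.03    0.90   -0.06   -0.06]
  [ -0.02   -0.10   -0.05   -0.05   -0.10   -0.07    0.97   -0.05]
  [ -0.09   -0.09   -0.04   -0.09   -0.10   -0.03   -0.09    0.93]
Leontief inverse L = M⁻¹:
  [  1.0612    0.1253    0.0366    0.0994    0.0961    0.0906    0.0494    0.0873]
  [  0.1433    1.1092    0.1154    0.1027    0.1135    0.1036    0.1377    0.1027]
  [  0.1265    0.1135    1.0639    0.0446    0.0567    0.0379    0.0625    0.0938]
  [  0.1301    0.1276    0.0461    1.0696    0.0596    0.0620    0.0566    0.1076]
  [  0.1188    0.1207    0.0618    0.1154    1.1098    0.0472    0.1429    0.0959]
  [  0.0624    0.1329    0.0751    0.1506    0.0769    1.1429    0.1073    0.1103]
  [  0.0747    0.1601    0.0859    0.1007    0.1481    0.1091    1.0825    0.0989]
  [  0.1566    0.1695    0.0823    0.1520    0.1646    0.0789    0.1499    1.1316]
Total output x = L · d:
  x_0 = 1.0612·50 + 0.1253·86 + 0.0366·14 + 0.0994·71 + 0.0961·11 + 0.0906·37 + 0.0494·47 + 0.0873·82 = 85.2959
  x_1 = 0.1433·50 + 1.1092·86 + 0.1154·14 + 0.1027·71 + 0.1135·11 + 0.1036·37 + 0.1377·47 + 0.1027·82 = 131.4410
  x_2 = 0.1265·50 + 0.1135·86 + 1.0639·14 + 0.0446·71 + 0.0567·11 + 0.0379·37 + 0.0625·47 + 0.0938·82 = 46.7981
  x_3 = 0.1301·50 + 0.1276·86 + 0.0461·14 + 1.0696·71 + 0.0596·11 + 0.0620·37 + 0.0566·47 + 0.1076·82 = 108.5007
  x_4 = 0.1188·50 + 0.1207·86 + 0.0618·14 + 0.1154·71 + 1.1098·11 + 0.0472·37 + 0.1429·47 + 0.0959·82 = 53.9236
  x_5 = 0.0624·50 + 0.1329·86 + 0.0751·14 + 0.1506·71 + 0.0769·11 + 1.1429·37 + 0.1073·47 + 0.1103·82 = 83.5100
  x_6 = 0.0747·50 + 0.1601·86 + 0.0859·14 + 0.1007·71 + 0.1481·11 + 0.1091·37 + 1.0825·47 + 0.0989·82 = 90.5140
  x_7 = 0.1566·50 + 0.1695·86 + 0.0823·14 + 0.1520·71 + 0.1646·11 + 0.0789·37 + 0.1499·47 + 1.1316·82 = 138.9110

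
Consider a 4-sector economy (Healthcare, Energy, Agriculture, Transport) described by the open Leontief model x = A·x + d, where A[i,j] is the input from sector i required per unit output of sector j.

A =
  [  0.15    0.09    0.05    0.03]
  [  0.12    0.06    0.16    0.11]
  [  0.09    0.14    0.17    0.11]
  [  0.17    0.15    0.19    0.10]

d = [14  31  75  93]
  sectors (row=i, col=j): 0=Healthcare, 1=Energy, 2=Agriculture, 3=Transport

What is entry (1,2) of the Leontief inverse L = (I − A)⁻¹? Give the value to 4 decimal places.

Form M = I − A:
  [  0.85   -0.09   -0.05   -0.03]
  [ -0.12    0.94   -0.16   -0.11]
  [ -0.09   -0.14    0.83   -0.11]
  [ -0.17   -0.15   -0.19    0.90]
Leontief inverse L = M⁻¹:
  [  1.2244    0.1466    0.1188    0.0733]
  [  0.2294    1.1565    0.2787    0.1831]
  [  0.2131    0.2471    1.3105    0.1975]
  [  0.3145    0.2726    0.3455    1.1971]
Total output x = L · d:
  x_0 = 1.2244·14 + 0.1466·31 + 0.1188·75 + 0.0733·93 = 37.4080
  x_1 = 0.2294·14 + 1.1565·31 + 0.2787·75 + 0.1831·93 = 76.9872
  x_2 = 0.2131·14 + 0.2471·31 + 1.3105·75 + 0.1975·93 = 127.2969
  x_3 = 0.3145·14 + 0.2726·31 + 0.3455·75 + 1.1971·93 = 150.1043

L[1,2] = 0.2787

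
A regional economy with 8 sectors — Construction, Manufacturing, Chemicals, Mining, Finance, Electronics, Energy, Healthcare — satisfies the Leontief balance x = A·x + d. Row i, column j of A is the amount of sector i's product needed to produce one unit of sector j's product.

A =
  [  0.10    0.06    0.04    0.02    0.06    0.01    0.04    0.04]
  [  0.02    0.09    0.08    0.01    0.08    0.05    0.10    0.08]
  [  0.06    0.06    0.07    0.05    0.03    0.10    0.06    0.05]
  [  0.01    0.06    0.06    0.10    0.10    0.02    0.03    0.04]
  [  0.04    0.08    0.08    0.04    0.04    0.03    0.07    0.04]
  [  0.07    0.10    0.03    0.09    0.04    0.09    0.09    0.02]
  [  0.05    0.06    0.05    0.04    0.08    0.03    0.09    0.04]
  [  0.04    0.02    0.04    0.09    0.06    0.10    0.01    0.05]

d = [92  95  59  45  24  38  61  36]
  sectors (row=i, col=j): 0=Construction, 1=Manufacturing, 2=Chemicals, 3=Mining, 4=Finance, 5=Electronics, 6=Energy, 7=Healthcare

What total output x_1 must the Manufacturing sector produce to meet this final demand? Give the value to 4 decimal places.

Form M = I − A:
  [  0.90   -0.06   -0.04   -0.02   -0.06   -0.01   -0.04   -0.04]
  [ -0.02    0.91   -0.08   -0.01   -0.08   -0.05   -0.10   -0.08]
  [ -0.06   -0.06    0.93   -0.05   -0.03   -0.10   -0.06   -0.05]
  [ -0.01   -0.06   -0.06    0.90   -0.10   -0.02   -0.03   -0.04]
  [ -0.04   -0.08   -0.08   -0.04    0.96   -0.03   -0.07   -0.04]
  [ -0.07   -0.10   -0.03   -0.09   -0.04    0.91   -0.09   -0.02]
  [ -0.05   -0.06   -0.05   -0.04   -0.08   -0.03    0.91   -0.04]
  [ -0.04   -0.02   -0.04   -0.09   -0.06   -0.10   -0.01    0.95]
Leontief inverse L = M⁻¹:
  [  1.1345    0.1035    0.0783    0.0500    0.1001    0.0416    0.0807    0.0712]
  [  0.0639    1.1525    0.1347    0.0577    0.1358    0.1036    0.1623    0.1240]
  [  0.1041    0.1205    1.1186    0.0985    0.0833    0.1492    0.1170    0.0891]
  [  0.0411    0.1113    0.1071    1.1427    0.1478    0.0592    0.0768    0.0756]
  [  0.0761    0.1315    0.1253    0.0786    1.0873    0.0718    0.1202    0.0765]
  [  0.1155    0.1682    0.0851    0.1408    0.1029    1.1374    0.1549    0.0642]
  [  0.0879    0.1134    0.0967    0.0797    0.1291    0.0699    1.1419    0.0767]
  [  0.0753    0.0714    0.0813    0.1363    0.1054    0.1408    0.0549    1.0816]
Total output x = L · d:
  x_0 = 1.1345·92 + 0.1035·95 + 0.0783·59 + 0.0500·45 + 0.1001·24 + 0.0416·38 + 0.0807·61 + 0.0712·36 = 132.5482
  x_1 = 0.0639·92 + 1.1525·95 + 0.1347·59 + 0.0577·45 + 0.1358·24 + 0.1036·38 + 0.1623·61 + 0.1240·36 = 147.4702
  x_2 = 0.1041·92 + 0.1205·95 + 1.1186·59 + 0.0985·45 + 0.0833·24 + 0.1492·38 + 0.1170·61 + 0.0891·36 = 109.4711
  x_3 = 0.0411·92 + 0.1113·95 + 0.1071·59 + 1.1427·45 + 0.1478·24 + 0.0592·38 + 0.0768·61 + 0.0756·36 = 85.2965
  x_4 = 0.0761·92 + 0.1315·95 + 0.1253·59 + 0.0786·45 + 1.0873·24 + 0.0718·38 + 0.1202·61 + 0.0765·36 = 69.3410
  x_5 = 0.1155·92 + 0.1682·95 + 0.0851·59 + 0.1408·45 + 0.1029·24 + 1.1374·38 + 0.1549·61 + 0.0642·36 = 95.4133
  x_6 = 0.0879·92 + 0.1134·95 + 0.0967·59 + 0.0797·45 + 0.1291·24 + 0.0699·38 + 1.1419·61 + 0.0767·36 = 106.3332
  x_7 = 0.0753·92 + 0.0714·95 + 0.0813·59 + 0.1363·45 + 0.1054·24 + 0.1408·38 + 0.0549·61 + 1.0816·36 = 74.8126

147.4702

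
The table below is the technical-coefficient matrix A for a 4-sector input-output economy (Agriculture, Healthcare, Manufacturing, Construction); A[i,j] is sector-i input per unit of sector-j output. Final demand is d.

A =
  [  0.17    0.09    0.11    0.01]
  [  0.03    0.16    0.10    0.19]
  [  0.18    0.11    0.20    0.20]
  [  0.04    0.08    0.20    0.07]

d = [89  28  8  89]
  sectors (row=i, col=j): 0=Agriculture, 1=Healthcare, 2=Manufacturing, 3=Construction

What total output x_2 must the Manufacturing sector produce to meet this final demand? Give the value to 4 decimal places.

Form M = I − A:
  [  0.83   -0.09   -0.11   -0.01]
  [ -0.03    0.84   -0.10   -0.19]
  [ -0.18   -0.11    0.80   -0.20]
  [ -0.04   -0.08   -0.20    0.93]
Leontief inverse L = M⁻¹:
  [  1.2633    0.1732    0.2194    0.0962]
  [  0.1157    1.2659    0.2527    0.3142]
  [  0.3342    0.2559    1.4181    0.3608]
  [  0.1362    0.1714    0.3362    1.1840]
Total output x = L · d:
  x_0 = 1.2633·89 + 0.1732·28 + 0.2194·8 + 0.0962·89 = 127.5975
  x_1 = 0.1157·89 + 1.2659·28 + 0.2527·8 + 0.3142·89 = 75.7284
  x_2 = 0.3342·89 + 0.2559·28 + 1.4181·8 + 0.3608·89 = 80.3683
  x_3 = 0.1362·89 + 0.1714·28 + 0.3362·8 + 1.1840·89 = 124.9848

80.3683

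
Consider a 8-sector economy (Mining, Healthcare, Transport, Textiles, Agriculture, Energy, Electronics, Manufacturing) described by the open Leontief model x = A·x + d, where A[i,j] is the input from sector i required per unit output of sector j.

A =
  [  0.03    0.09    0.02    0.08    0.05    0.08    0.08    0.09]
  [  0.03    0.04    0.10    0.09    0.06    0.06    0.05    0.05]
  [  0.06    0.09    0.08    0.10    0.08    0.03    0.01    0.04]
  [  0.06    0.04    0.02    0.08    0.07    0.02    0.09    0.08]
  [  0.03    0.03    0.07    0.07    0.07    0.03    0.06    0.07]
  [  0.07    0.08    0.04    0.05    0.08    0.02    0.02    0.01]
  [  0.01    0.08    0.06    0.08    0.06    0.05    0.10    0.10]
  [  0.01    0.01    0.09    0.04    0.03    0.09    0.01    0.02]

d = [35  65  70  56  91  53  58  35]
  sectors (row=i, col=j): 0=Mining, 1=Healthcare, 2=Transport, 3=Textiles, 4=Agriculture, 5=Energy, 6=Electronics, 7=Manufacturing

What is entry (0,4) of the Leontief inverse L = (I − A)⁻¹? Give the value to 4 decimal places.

L[0,4] = 0.1075

Form M = I − A:
  [  0.97   -0.09   -0.02   -0.08   -0.05   -0.08   -0.08   -0.09]
  [ -0.03    0.96   -0.10   -0.09   -0.06   -0.06   -0.05   -0.05]
  [ -0.06   -0.09    0.92   -0.10   -0.08   -0.03   -0.01   -0.04]
  [ -0.06   -0.04   -0.02    0.92   -0.07   -0.02   -0.09   -0.08]
  [ -0.03   -0.03   -0.07   -0.07    0.93   -0.03   -0.06   -0.07]
  [ -0.07   -0.08   -0.04   -0.05   -0.08    0.98   -0.02   -0.01]
  [ -0.01   -0.08   -0.06   -0.08   -0.06   -0.05    0.90   -0.10]
  [ -0.01   -0.01   -0.09   -0.04   -0.03   -0.09   -0.01    0.98]
Leontief inverse L = M⁻¹:
  [  1.0641    0.1391    0.0773    0.1469    0.1075    0.1237    0.1294    0.1421]
  [  0.0653    1.0892    0.1522    0.1555    0.1163    0.0974    0.0946    0.0994]
  [  0.0957    0.1381    1.1339    0.1683    0.1370    0.0700    0.0573    0.0922]
  [  0.0883    0.0840    0.0695    1.1406    0.1204    0.0606    0.1382    0.1317]
  [  0.0589    0.0718    0.1176    0.1273    1.1186    0.0654    0.1006    0.1151]
  [  0.0958    0.1178    0.0811    0.1025    0.1233    1.0515    0.0584    0.0520]
  [  0.0450    0.1311    0.1220    0.1511    0.1202    0.0952    1.1507    0.1551]
  [  0.0350    0.0430    0.1216    0.0800    0.0666    0.1107    0.0334    1.0466]
Total output x = L · d:
  x_0 = 1.0641·35 + 0.1391·65 + 0.0773·70 + 0.1469·56 + 0.1075·91 + 0.1237·53 + 0.1294·58 + 0.1421·35 = 88.7323
  x_1 = 0.0653·35 + 1.0892·65 + 0.1522·70 + 0.1555·56 + 0.1163·91 + 0.0974·53 + 0.0946·58 + 0.0994·35 = 117.1465
  x_2 = 0.0957·35 + 0.1381·65 + 1.1339·70 + 0.1683·56 + 0.1370·91 + 0.0700·53 + 0.0573·58 + 0.0922·35 = 123.8510
  x_3 = 0.0883·35 + 0.0840·65 + 0.0695·70 + 1.1406·56 + 0.1204·91 + 0.0606·53 + 0.1382·58 + 0.1317·35 = 104.0833
  x_4 = 0.0589·35 + 0.0718·65 + 0.1176·70 + 0.1273·56 + 1.1186·91 + 0.0654·53 + 0.1006·58 + 0.1151·35 = 137.2149
  x_5 = 0.0958·35 + 0.1178·65 + 0.0811·70 + 0.1025·56 + 0.1233·91 + 1.0515·53 + 0.0584·58 + 0.0520·35 = 94.5903
  x_6 = 0.0450·35 + 0.1311·65 + 0.1220·70 + 0.1511·56 + 0.1202·91 + 0.0952·53 + 1.1507·58 + 0.1551·35 = 115.2547
  x_7 = 0.0350·35 + 0.0430·65 + 0.1216·70 + 0.0800·56 + 0.0666·91 + 0.1107·53 + 0.0334·58 + 1.0466·35 = 67.5008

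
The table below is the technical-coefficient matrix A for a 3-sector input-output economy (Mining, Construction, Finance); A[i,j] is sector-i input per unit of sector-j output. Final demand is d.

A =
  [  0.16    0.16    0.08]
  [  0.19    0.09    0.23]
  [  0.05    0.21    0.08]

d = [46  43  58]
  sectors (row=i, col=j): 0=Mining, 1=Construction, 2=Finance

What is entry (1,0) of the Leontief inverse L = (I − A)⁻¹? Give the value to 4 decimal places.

L[1,0] = 0.2976

Form M = I − A:
  [  0.84   -0.16   -0.08]
  [ -0.19    0.91   -0.23]
  [ -0.05   -0.21    0.92]
Leontief inverse L = M⁻¹:
  [  1.2602    0.2620    0.1751]
  [  0.2976    1.2280    0.3329]
  [  0.1364    0.2946    1.1725]
Total output x = L · d:
  x_0 = 1.2602·46 + 0.2620·43 + 0.1751·58 = 79.3855
  x_1 = 0.2976·46 + 1.2280·43 + 0.3329·58 = 85.8024
  x_2 = 0.1364·46 + 0.2946·43 + 1.1725·58 = 86.9432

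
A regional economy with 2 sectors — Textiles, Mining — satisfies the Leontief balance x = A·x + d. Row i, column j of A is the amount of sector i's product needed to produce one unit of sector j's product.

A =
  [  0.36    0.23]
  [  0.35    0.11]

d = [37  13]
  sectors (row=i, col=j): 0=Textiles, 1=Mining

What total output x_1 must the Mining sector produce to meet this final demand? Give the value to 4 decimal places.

43.4880

Form M = I − A:
  [  0.64   -0.23]
  [ -0.35    0.89]
Leontief inverse L = M⁻¹:
  [  1.8197    0.4703]
  [  0.7156    1.3085]
Total output x = L · d:
  x_0 = 1.8197·37 + 0.4703·13 = 73.4410
  x_1 = 0.7156·37 + 1.3085·13 = 43.4880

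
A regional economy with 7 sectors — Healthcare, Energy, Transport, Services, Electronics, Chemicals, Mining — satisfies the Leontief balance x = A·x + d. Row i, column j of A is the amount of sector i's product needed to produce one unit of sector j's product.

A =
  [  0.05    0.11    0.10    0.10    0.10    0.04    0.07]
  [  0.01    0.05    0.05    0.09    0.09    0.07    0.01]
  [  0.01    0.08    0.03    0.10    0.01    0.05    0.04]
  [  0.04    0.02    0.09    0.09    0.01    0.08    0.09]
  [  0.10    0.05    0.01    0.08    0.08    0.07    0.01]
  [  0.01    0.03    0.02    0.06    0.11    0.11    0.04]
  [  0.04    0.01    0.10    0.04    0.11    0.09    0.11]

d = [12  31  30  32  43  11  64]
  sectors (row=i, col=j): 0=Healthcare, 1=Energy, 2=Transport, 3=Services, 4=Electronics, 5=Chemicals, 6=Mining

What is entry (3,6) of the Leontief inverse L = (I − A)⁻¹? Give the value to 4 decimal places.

Form M = I − A:
  [  0.95   -0.11   -0.10   -0.10   -0.10   -0.04   -0.07]
  [ -0.01    0.95   -0.05   -0.09   -0.09   -0.07   -0.01]
  [ -0.01   -0.08    0.97   -0.10   -0.01   -0.05   -0.04]
  [ -0.04   -0.02   -0.09    0.91   -0.01   -0.08   -0.09]
  [ -0.10   -0.05   -0.01   -0.08    0.92   -0.07   -0.01]
  [ -0.01   -0.03   -0.02   -0.06   -0.11    0.89   -0.04]
  [ -0.04   -0.01   -0.10   -0.04   -0.11   -0.09    0.89]
Leontief inverse L = M⁻¹:
  [  1.0869    0.1559    0.1529    0.1786    0.1645    0.1107    0.1190]
  [  0.0347    1.0773    0.0799    0.1401    0.1303    0.1176    0.0393]
  [  0.0270    0.1016    1.0618    0.1429    0.0454    0.0924    0.0701]
  [  0.0633    0.0514    0.1327    1.1454    0.0580    0.1354    0.1341]
  [  0.1295    0.0859    0.0494    0.1376    1.1314    0.1213    0.0455]
  [  0.0376    0.0566    0.0498    0.1089    0.1588    1.1620    0.0709]
  [  0.0749    0.0492    0.1442    0.1052    0.1725    0.1553    1.1561]
Total output x = L · d:
  x_0 = 1.0869·12 + 0.1559·31 + 0.1529·30 + 0.1786·32 + 0.1645·43 + 0.1107·11 + 0.1190·64 = 44.0853
  x_1 = 0.0347·12 + 1.0773·31 + 0.0799·30 + 0.1401·32 + 0.1303·43 + 0.1176·11 + 0.0393·64 = 50.1087
  x_2 = 0.0270·12 + 0.1016·31 + 1.0618·30 + 0.1429·32 + 0.0454·43 + 0.0924·11 + 0.0701·64 = 47.3509
  x_3 = 0.0633·12 + 0.0514·31 + 0.1327·30 + 1.1454·32 + 0.0580·43 + 0.1354·11 + 0.1341·64 = 55.5536
  x_4 = 0.1295·12 + 0.0859·31 + 0.0494·30 + 0.1376·32 + 1.1314·43 + 0.1213·11 + 0.0455·64 = 62.9968
  x_5 = 0.0376·12 + 0.0566·31 + 0.0498·30 + 0.1089·32 + 0.1588·43 + 1.1620·11 + 0.0709·64 = 31.3293
  x_6 = 0.0749·12 + 0.0492·31 + 0.1442·30 + 0.1052·32 + 0.1725·43 + 0.1553·11 + 1.1561·64 = 93.2259

L[3,6] = 0.1341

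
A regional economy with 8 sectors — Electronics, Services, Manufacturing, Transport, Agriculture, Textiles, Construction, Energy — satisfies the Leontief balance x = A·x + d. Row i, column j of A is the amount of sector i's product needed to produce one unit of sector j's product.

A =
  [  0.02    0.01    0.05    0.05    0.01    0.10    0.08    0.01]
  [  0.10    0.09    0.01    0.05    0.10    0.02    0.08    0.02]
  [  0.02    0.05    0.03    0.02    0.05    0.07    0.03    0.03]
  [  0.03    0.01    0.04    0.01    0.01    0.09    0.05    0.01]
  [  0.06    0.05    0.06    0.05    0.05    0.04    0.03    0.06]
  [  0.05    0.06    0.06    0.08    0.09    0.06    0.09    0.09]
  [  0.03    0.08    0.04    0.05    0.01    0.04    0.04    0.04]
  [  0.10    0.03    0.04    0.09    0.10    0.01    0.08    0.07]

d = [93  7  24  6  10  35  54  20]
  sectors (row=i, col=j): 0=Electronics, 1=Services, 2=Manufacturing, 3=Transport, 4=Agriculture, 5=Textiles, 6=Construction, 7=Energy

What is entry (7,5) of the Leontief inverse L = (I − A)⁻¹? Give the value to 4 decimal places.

Form M = I − A:
  [  0.98   -0.01   -0.05   -0.05   -0.01   -0.10   -0.08   -0.01]
  [ -0.10    0.91   -0.01   -0.05   -0.10   -0.02   -0.08   -0.02]
  [ -0.02   -0.05    0.97   -0.02   -0.05   -0.07   -0.03   -0.03]
  [ -0.03   -0.01   -0.04    0.99   -0.01   -0.09   -0.05   -0.01]
  [ -0.06   -0.05   -0.06   -0.05    0.95   -0.04   -0.03   -0.06]
  [ -0.05   -0.06   -0.06   -0.08   -0.09    0.94   -0.09   -0.09]
  [ -0.03   -0.08   -0.04   -0.05   -0.01   -0.04    0.96   -0.04]
  [ -0.10   -0.03   -0.04   -0.09   -0.10   -0.01   -0.08    0.93]
Leontief inverse L = M⁻¹:
  [  1.0442    0.0382    0.0740    0.0776    0.0371    0.1316    0.1130    0.0353]
  [  0.1388    1.1278    0.0418    0.0874    0.1355    0.0619    0.1255    0.0482]
  [  0.0479    0.0768    1.0518    0.0474    0.0799    0.0962    0.0617    0.0537]
  [  0.0494    0.0322    0.0590    1.0330    0.0328    0.1142    0.0767    0.0307]
  [  0.0938    0.0804    0.0873    0.0829    1.0846    0.0762    0.0698    0.0868]
  [  0.0998    0.1060    0.1002    0.1284    0.1393    1.1100    0.1463    0.1307]
  [  0.0597    0.1081    0.0609    0.0771    0.0403    0.0687    1.0744    0.0612]
  [  0.1399    0.0660    0.0760    0.1301    0.1366    0.0574    0.1278    1.1019]
Total output x = L · d:
  x_0 = 1.0442·93 + 0.0382·7 + 0.0740·24 + 0.0776·6 + 0.0371·10 + 0.1316·35 + 0.1130·54 + 0.0353·20 = 111.4052
  x_1 = 0.1388·93 + 1.1278·7 + 0.0418·24 + 0.0874·6 + 0.1355·10 + 0.0619·35 + 0.1255·54 + 0.0482·20 = 33.5900
  x_2 = 0.0479·93 + 0.0768·7 + 1.0518·24 + 0.0474·6 + 0.0799·10 + 0.0962·35 + 0.0617·54 + 0.0537·20 = 39.0925
  x_3 = 0.0494·93 + 0.0322·7 + 0.0590·24 + 1.0330·6 + 0.0328·10 + 0.1142·35 + 0.0767·54 + 0.0307·20 = 21.5196
  x_4 = 0.0938·93 + 0.0804·7 + 0.0873·24 + 0.0829·6 + 1.0846·10 + 0.0762·35 + 0.0698·54 + 0.0868·20 = 30.9002
  x_5 = 0.0998·93 + 0.1060·7 + 0.1002·24 + 0.1284·6 + 0.1393·10 + 1.1100·35 + 0.1463·54 + 0.1307·20 = 63.9513
  x_6 = 0.0597·93 + 0.1081·7 + 0.0609·24 + 0.0771·6 + 0.0403·10 + 0.0687·35 + 1.0744·54 + 0.0612·20 = 70.2829
  x_7 = 0.1399·93 + 0.0660·7 + 0.0760·24 + 0.1301·6 + 0.1366·10 + 0.0574·35 + 0.1278·54 + 1.1019·20 = 48.3880

L[7,5] = 0.0574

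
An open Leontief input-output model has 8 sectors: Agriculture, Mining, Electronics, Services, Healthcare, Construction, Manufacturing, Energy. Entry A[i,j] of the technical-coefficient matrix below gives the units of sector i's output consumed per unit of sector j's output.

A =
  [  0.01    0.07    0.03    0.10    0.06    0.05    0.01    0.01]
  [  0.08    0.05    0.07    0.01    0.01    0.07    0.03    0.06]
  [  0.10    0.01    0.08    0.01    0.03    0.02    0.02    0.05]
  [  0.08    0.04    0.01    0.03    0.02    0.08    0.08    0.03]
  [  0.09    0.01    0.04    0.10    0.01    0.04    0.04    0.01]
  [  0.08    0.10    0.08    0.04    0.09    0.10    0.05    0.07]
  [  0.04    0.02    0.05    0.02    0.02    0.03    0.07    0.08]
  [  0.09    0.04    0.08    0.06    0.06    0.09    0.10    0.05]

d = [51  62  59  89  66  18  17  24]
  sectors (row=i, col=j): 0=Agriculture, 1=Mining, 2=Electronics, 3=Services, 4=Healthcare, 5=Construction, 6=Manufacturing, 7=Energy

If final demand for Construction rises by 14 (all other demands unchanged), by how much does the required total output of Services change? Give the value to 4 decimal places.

1.6705

Form M = I − A:
  [  0.99   -0.07   -0.03   -0.10   -0.06   -0.05   -0.01   -0.01]
  [ -0.08    0.95   -0.07   -0.01   -0.01   -0.07   -0.03   -0.06]
  [ -0.10   -0.01    0.92   -0.01   -0.03   -0.02   -0.02   -0.05]
  [ -0.08   -0.04   -0.01    0.97   -0.02   -0.08   -0.08   -0.03]
  [ -0.09   -0.01   -0.04   -0.10    0.99   -0.04   -0.04   -0.01]
  [ -0.08   -0.10   -0.08   -0.04   -0.09    0.90   -0.05   -0.07]
  [ -0.04   -0.02   -0.05   -0.02   -0.02   -0.03    0.93   -0.08]
  [ -0.09   -0.04   -0.08   -0.06   -0.06   -0.09   -0.10    0.95]
Leontief inverse L = M⁻¹:
  [  1.0528    0.0957    0.0591    0.1249    0.0798    0.0866    0.0382    0.0346]
  [  0.1247    1.0817    0.1091    0.0405    0.0393    0.1098    0.0594    0.0902]
  [  0.1346    0.0328    1.1092    0.0383    0.0525    0.0489    0.0422    0.0708]
  [  0.1199    0.0719    0.0446    1.0603    0.0475    0.1193    0.1107    0.0602]
  [  0.1255    0.0367    0.0661    0.1269    1.0327    0.0740    0.0668    0.0331]
  [  0.1537    0.1473    0.1395    0.0895    0.1316    1.1629    0.0978    0.1164]
  [  0.0787    0.0433    0.0828    0.0458    0.0431    0.0629    1.1000    0.1071]
  [  0.1547    0.0827    0.1325    0.1050    0.0989    0.1460    0.1459    1.0939]
Total output x = L · d:
  x_0 = 1.0528·51 + 0.0957·62 + 0.0591·59 + 0.1249·89 + 0.0798·66 + 0.0866·18 + 0.0382·17 + 0.0346·24 = 82.5338
  x_1 = 0.1247·51 + 1.0817·62 + 0.1091·59 + 0.0405·89 + 0.0393·66 + 0.1098·18 + 0.0594·17 + 0.0902·24 = 91.2128
  x_2 = 0.1346·51 + 0.0328·62 + 1.1092·59 + 0.0383·89 + 0.0525·66 + 0.0489·18 + 0.0422·17 + 0.0708·24 = 84.5141
  x_3 = 0.1199·51 + 0.0719·62 + 0.0446·59 + 1.0603·89 + 0.0475·66 + 0.1193·18 + 0.1107·17 + 0.0602·24 = 116.1821
  x_4 = 0.1255·51 + 0.0367·62 + 0.0661·59 + 0.1269·89 + 1.0327·66 + 0.0740·18 + 0.0668·17 + 0.0331·24 = 95.2987
  x_5 = 0.1537·51 + 0.1473·62 + 0.1395·59 + 0.0895·89 + 0.1316·66 + 1.1629·18 + 0.0978·17 + 0.1164·24 = 67.2442
  x_6 = 0.0787·51 + 0.0433·62 + 0.0828·59 + 0.0458·89 + 0.0431·66 + 0.0629·18 + 1.1000·17 + 0.1071·24 = 40.9076
  x_7 = 0.1547·51 + 0.0827·62 + 0.1325·59 + 0.1050·89 + 0.0989·66 + 0.1460·18 + 0.1459·17 + 1.0939·24 = 68.0729
Δx_3 = L[3,5] · Δd_5 = 0.1193 · 14 = 1.6705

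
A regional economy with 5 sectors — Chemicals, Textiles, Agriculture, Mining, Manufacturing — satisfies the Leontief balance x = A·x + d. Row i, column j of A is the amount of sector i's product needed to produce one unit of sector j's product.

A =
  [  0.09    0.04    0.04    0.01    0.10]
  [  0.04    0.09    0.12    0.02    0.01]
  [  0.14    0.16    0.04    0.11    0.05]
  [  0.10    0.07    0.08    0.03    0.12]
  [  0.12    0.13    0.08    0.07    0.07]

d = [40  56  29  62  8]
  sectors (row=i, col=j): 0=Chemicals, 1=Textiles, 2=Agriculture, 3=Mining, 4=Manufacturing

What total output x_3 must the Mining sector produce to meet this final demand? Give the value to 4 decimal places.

84.7919

Form M = I − A:
  [  0.91   -0.04   -0.04   -0.01   -0.10]
  [ -0.04    0.91   -0.12   -0.02   -0.01]
  [ -0.14   -0.16    0.96   -0.11   -0.05]
  [ -0.10   -0.07   -0.08    0.97   -0.12]
  [ -0.12   -0.13   -0.08   -0.07    0.93]
Leontief inverse L = M⁻¹:
  [  1.1341    0.0834    0.0711    0.0309    0.1307]
  [  0.0829    1.1377    0.1523    0.0441    0.0350]
  [  0.2077    0.2275    1.0988    0.1388    0.1018]
  [  0.1633    0.1341    0.1256    1.0614    0.1627]
  [  0.1881    0.1995    0.1344    0.1020    1.1180]
Total output x = L · d:
  x_0 = 1.1341·40 + 0.0834·56 + 0.0711·29 + 0.0309·62 + 0.1307·8 = 55.0611
  x_1 = 0.0829·40 + 1.1377·56 + 0.1523·29 + 0.0441·62 + 0.0350·8 = 74.4584
  x_2 = 0.2077·40 + 0.2275·56 + 1.0988·29 + 0.1388·62 + 0.1018·8 = 62.3354
  x_3 = 0.1633·40 + 0.1341·56 + 0.1256·29 + 1.0614·62 + 0.1627·8 = 84.7919
  x_4 = 0.1881·40 + 0.1995·56 + 0.1344·29 + 0.1020·62 + 1.1180·8 = 37.8593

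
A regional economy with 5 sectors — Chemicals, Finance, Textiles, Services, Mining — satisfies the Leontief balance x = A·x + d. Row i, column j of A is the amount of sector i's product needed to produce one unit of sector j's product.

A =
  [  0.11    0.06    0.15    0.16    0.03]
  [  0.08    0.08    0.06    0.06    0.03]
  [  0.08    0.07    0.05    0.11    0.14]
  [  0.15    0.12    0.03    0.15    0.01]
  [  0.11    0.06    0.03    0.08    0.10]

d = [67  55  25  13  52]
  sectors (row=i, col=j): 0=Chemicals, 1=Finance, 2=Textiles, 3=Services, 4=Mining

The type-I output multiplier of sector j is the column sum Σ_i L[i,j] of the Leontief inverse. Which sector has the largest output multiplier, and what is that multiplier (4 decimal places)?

Services (2.0066)

Form M = I − A:
  [  0.89   -0.06   -0.15   -0.16   -0.03]
  [ -0.08    0.92   -0.06   -0.06   -0.03]
  [ -0.08   -0.07    0.95   -0.11   -0.14]
  [ -0.15   -0.12   -0.03    0.85   -0.01]
  [ -0.11   -0.06   -0.03   -0.08    0.90]
Leontief inverse L = M⁻¹:
  [  1.2106    0.1358    0.2109    0.2724    0.0807]
  [  0.1379    1.1234    0.0985    0.1235    0.0587]
  [  0.1672    0.1326    1.0995    0.2004    0.1833]
  [  0.2412    0.1886    0.0908    1.2509    0.0424]
  [  0.1842    0.1127    0.0771    0.1594    1.1348]
Total output x = L · d:
  x_0 = 1.2106·67 + 0.1358·55 + 0.2109·25 + 0.2724·13 + 0.0807·52 = 101.5904
  x_1 = 0.1379·67 + 1.1234·55 + 0.0985·25 + 0.1235·13 + 0.0587·52 = 78.1484
  x_2 = 0.1672·67 + 0.1326·55 + 1.0995·25 + 0.2004·13 + 0.1833·52 = 58.1187
  x_3 = 0.2412·67 + 0.1886·55 + 0.0908·25 + 1.2509·13 + 0.0424·52 = 47.2651
  x_4 = 0.1842·67 + 0.1127·55 + 0.0771·25 + 0.1594·13 + 1.1348·52 = 81.5429
Output multipliers (column sums of L):
  Chemicals: 1.9411
  Finance: 1.6931
  Textiles: 1.5768
  Services: 2.0066
  Mining: 1.4998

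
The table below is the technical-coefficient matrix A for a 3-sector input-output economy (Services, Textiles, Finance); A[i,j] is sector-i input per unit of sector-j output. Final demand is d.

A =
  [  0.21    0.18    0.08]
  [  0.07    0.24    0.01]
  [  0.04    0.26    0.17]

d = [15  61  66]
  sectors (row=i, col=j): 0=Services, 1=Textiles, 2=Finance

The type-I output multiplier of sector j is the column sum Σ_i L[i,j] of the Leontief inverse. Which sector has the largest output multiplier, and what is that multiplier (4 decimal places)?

Textiles (2.1485)

Form M = I − A:
  [  0.79   -0.18   -0.08]
  [ -0.07    0.76   -0.01]
  [ -0.04   -0.26    0.83]
Leontief inverse L = M⁻¹:
  [  1.3037    0.3532    0.1299]
  [  0.1214    1.3541    0.0280]
  [  0.1009    0.4412    1.2199]
Total output x = L · d:
  x_0 = 1.3037·15 + 0.3532·61 + 0.1299·66 = 49.6758
  x_1 = 0.1214·15 + 1.3541·61 + 0.0280·66 = 86.2719
  x_2 = 0.1009·15 + 0.4412·61 + 1.2199·66 = 108.9370
Output multipliers (column sums of L):
  Services: 1.5260
  Textiles: 2.1485
  Finance: 1.3778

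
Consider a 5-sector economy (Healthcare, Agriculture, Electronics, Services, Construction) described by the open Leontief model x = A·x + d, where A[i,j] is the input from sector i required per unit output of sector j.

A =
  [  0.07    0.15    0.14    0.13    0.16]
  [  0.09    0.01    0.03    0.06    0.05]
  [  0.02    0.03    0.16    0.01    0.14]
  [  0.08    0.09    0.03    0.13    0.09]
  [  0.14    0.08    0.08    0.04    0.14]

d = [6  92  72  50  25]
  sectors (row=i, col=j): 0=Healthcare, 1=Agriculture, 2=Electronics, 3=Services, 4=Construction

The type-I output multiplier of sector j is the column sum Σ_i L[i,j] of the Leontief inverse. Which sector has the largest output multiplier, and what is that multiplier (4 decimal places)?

Form M = I − A:
  [  0.93   -0.15   -0.14   -0.13   -0.16]
  [ -0.09    0.99   -0.03   -0.06   -0.05]
  [ -0.02   -0.03    0.84   -0.01   -0.14]
  [ -0.08   -0.09   -0.03    0.87   -0.09]
  [ -0.14   -0.08   -0.08   -0.04    0.86]
Leontief inverse L = M⁻¹:
  [  1.1635    0.2255    0.2369    0.2054    0.2896]
  [  0.1275    1.0491    0.0723    0.0971    0.1067]
  [  0.0697    0.0692    1.2270    0.0394    0.2209]
  [  0.1448    0.1469    0.0885    1.1902    0.1744]
  [  0.2145    0.1476    0.1635    0.1015    1.2485]
Total output x = L · d:
  x_0 = 1.1635·6 + 0.2255·92 + 0.2369·72 + 0.2054·50 + 0.2896·25 = 62.2997
  x_1 = 0.1275·6 + 1.0491·92 + 0.0723·72 + 0.0971·50 + 0.1067·25 = 110.0098
  x_2 = 0.0697·6 + 0.0692·92 + 1.2270·72 + 0.0394·50 + 0.2209·25 = 102.6219
  x_3 = 0.1448·6 + 0.1469·92 + 0.0885·72 + 1.1902·50 + 0.1744·25 = 84.6287
  x_4 = 0.2145·6 + 0.1476·92 + 0.1635·72 + 0.1015·50 + 1.2485·25 = 62.9275
Output multipliers (column sums of L):
  Healthcare: 1.7199
  Agriculture: 1.6383
  Electronics: 1.7883
  Services: 1.6338
  Construction: 2.0401

Construction (2.0401)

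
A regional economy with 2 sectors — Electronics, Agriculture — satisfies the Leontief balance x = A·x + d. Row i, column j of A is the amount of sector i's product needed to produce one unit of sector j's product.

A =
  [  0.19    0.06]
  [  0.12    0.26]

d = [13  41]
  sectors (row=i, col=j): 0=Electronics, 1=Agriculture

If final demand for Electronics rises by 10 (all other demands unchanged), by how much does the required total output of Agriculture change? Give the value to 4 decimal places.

Form M = I − A:
  [  0.81   -0.06]
  [ -0.12    0.74]
Leontief inverse L = M⁻¹:
  [  1.2496    0.1013]
  [  0.2026    1.3678]
Total output x = L · d:
  x_0 = 1.2496·13 + 0.1013·41 = 20.3985
  x_1 = 0.2026·13 + 1.3678·41 = 58.7133
Δx_1 = L[1,0] · Δd_0 = 0.2026 · 10 = 2.0263

2.0263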